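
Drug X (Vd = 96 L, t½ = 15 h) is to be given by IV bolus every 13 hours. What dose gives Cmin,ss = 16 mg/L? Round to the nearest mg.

1265 mg

τ/t½ = 13/15 ≈ 0.86667, so f = (1/2)^(13/15) ≈ 0.548412.
Cmin,ss = (D/Vd)·f/(1−f), so D = Cmin,ss·Vd·(1−f)/f.
D = 16 × 96 × (1−f)/f ≈ 16 × 96 × 0.82345 ≈ 1264.82 mg.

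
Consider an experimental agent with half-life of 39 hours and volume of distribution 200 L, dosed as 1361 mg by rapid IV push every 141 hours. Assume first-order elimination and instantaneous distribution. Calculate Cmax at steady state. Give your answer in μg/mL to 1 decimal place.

7.4 μg/mL

Over one 141-h interval, 141/39 ≈ 3.6154 half-lives elapse, leaving f ≈ 0.0816 of each dose.
Accumulation ratio R = 1/(1 − f) ≈ 1/0.9184 ≈ 1.0889.
Single-dose peak C₀ = D/Vd = 1361/200 ≈ 6.805 μg/mL.
Cmax,ss = C₀/(1 − f) ≈ 6.805/0.9184 ≈ 7.410 μg/mL.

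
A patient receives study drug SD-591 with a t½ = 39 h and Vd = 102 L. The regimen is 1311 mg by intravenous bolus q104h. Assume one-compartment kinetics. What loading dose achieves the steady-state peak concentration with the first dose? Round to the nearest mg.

1556 mg

f = (1/2)^(104/39) ≈ 0.157490; accumulation ratio R = 1/(1−f) ≈ 1.18693.
Loading dose to hit Cmax,ss on first dose: D_load = D_maint·R ≈ 1311 × 1.18693 ≈ 1556.07 mg.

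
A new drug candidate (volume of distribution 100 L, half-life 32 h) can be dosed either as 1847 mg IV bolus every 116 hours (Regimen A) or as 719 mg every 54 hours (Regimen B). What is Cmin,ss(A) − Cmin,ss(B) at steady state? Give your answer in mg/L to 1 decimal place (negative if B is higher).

Regimen A: f = (1/2)^(116/32) ≈ 0.0811; Cmin,ss = (1847/100)·f/(1−f) ≈ 1.630 mg/L.
Regimen B: f = (1/2)^(54/32) ≈ 0.3105; Cmin,ss = (719/100)·f/(1−f) ≈ 3.238 mg/L.
Difference ≈ 1.630 − 3.238 ≈ -1.608 mg/L.

-1.6 mg/L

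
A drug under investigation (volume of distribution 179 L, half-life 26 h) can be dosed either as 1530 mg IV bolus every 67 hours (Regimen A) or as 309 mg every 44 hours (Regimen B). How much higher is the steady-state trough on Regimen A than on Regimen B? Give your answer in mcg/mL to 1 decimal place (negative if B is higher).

Regimen A: f = (1/2)^(67/26) ≈ 0.1676; Cmin,ss = (1530/179)·f/(1−f) ≈ 1.721 mcg/mL.
Regimen B: f = (1/2)^(44/26) ≈ 0.3094; Cmin,ss = (309/179)·f/(1−f) ≈ 0.773 mcg/mL.
Difference ≈ 1.721 − 0.773 ≈ 0.948 mcg/mL.

0.9 mcg/mL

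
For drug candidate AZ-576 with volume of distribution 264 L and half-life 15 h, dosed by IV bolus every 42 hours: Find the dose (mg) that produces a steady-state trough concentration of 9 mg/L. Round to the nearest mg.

14171 mg

τ/t½ = 42/15 ≈ 2.8, so f = (1/2)^(42/15) ≈ 0.143587.
Cmin,ss = (D/Vd)·f/(1−f), so D = Cmin,ss·Vd·(1−f)/f.
D = 9 × 264 × (1−f)/f ≈ 9 × 264 × 5.96442 ≈ 14171.46 mg.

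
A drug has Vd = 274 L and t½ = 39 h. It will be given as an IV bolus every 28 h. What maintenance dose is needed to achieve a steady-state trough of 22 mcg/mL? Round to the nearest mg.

3887 mg

τ/t½ = 28/39 ≈ 0.71795, so f = (1/2)^(28/39) ≈ 0.607961.
Cmin,ss = (D/Vd)·f/(1−f), so D = Cmin,ss·Vd·(1−f)/f.
D = 22 × 274 × (1−f)/f ≈ 22 × 274 × 0.64484 ≈ 3887.10 mg.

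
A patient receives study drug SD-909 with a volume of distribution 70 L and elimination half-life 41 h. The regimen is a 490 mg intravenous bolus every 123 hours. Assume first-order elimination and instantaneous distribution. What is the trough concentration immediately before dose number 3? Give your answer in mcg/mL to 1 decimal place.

f = (1/2)^(τ/t½) = (1/2)^(123/41) ≈ 0.1250.
C₀ = D/Vd = 490/70 ≈ 7.000 mcg/mL.
Before the 3rd dose, 2 doses have been given. Superposition: Cmin = C₀·(f + f²).
≈ 7.000 × (0.1250 + 0.0156) ≈ 7.000 × 0.1406 ≈ 0.984 mcg/mL.

1.0 mcg/mL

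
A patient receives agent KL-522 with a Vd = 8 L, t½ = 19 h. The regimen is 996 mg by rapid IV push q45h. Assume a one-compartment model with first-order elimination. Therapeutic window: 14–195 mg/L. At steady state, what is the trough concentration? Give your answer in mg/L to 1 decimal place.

29.9 mg/L

k = ln2/t½ = ln2/19 ≈ 0.036481 h⁻¹; fraction remaining f = e^(−kτ) = e^(−0.036481×45) ≈ 0.1937.
Single-dose peak C₀ = D/Vd = 996/8 ≈ 124.500 mg/L.
Steady-state trough Cmin,ss = C₀·f/(1−f) ≈ 124.500 × 0.1937/0.8063 ≈ 29.909 mg/L.
Trough 29.9 mg/L vs MEC 14 mg/L: adequate.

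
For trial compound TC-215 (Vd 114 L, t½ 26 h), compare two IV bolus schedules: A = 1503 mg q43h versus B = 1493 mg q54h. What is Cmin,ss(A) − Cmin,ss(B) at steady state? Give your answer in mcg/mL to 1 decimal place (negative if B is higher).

2.1 mcg/mL

Regimen A: f = (1/2)^(43/26) ≈ 0.3178; Cmin,ss = (1503/114)·f/(1−f) ≈ 6.142 mcg/mL.
Regimen B: f = (1/2)^(54/26) ≈ 0.2370; Cmin,ss = (1493/114)·f/(1−f) ≈ 4.068 mcg/mL.
Difference ≈ 6.142 − 4.068 ≈ 2.074 mcg/mL.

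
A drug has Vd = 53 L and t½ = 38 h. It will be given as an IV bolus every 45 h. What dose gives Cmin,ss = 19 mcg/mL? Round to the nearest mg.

τ/t½ = 45/38 ≈ 1.1842, so f = (1/2)^(45/38) ≈ 0.440065.
Cmin,ss = (D/Vd)·f/(1−f), so D = Cmin,ss·Vd·(1−f)/f.
D = 19 × 53 × (1−f)/f ≈ 19 × 53 × 1.27239 ≈ 1281.30 mg.

1281 mg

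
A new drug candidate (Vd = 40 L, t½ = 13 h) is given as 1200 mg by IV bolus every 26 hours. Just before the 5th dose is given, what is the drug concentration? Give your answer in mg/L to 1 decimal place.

10.0 mg/L

f = (1/2)^(τ/t½) = (1/2)^(26/13) ≈ 0.2500.
C₀ = D/Vd = 1200/40 ≈ 30.000 mg/L.
Before the 5th dose, 4 doses have been given. Superposition: Cmin = C₀·(f + f² + … + f^4).
≈ 30.000 × (0.2500 + 0.0625 + 0.0156 + 0.0039) ≈ 30.000 × 0.3320 ≈ 9.960 mg/L.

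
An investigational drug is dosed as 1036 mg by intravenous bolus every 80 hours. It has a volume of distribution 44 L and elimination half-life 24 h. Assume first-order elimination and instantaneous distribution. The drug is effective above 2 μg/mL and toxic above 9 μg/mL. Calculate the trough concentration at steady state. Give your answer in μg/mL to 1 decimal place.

Over one 80-h interval, 80/24 ≈ 3.3333 half-lives elapse, leaving f ≈ 0.0992 of each dose.
At steady state, accumulation factor R = 1/(1 − e^(−kτ)) ≈ 1.1101.
Single-dose peak C₀ = D/Vd = 1036/44 ≈ 23.545 μg/mL.
Cmax,ss = C₀/(1 − f) ≈ 23.545/0.9008 ≈ 26.138 μg/mL.
One interval later, Cmin,ss = Cmax,ss·e^(−kτ) ≈ 26.138 × 0.0992 ≈ 2.593 μg/mL.
Trough 2.6 μg/mL vs MEC 2 μg/mL: adequate.

2.6 μg/mL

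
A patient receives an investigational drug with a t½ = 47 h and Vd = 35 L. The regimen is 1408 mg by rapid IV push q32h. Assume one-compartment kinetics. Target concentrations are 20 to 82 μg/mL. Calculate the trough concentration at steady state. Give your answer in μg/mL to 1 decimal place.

Over one 32-h interval, 32/47 ≈ 0.68085 half-lives elapse, leaving f ≈ 0.6238 of each dose.
Single-dose peak C₀ = D/Vd = 1408/35 ≈ 40.229 μg/mL.
Steady-state trough Cmin,ss = C₀·f/(1−f) ≈ 40.229 × 0.6238/0.3762 ≈ 66.706 μg/mL.
Trough 66.7 μg/mL vs MEC 20 μg/mL: adequate.

66.7 μg/mL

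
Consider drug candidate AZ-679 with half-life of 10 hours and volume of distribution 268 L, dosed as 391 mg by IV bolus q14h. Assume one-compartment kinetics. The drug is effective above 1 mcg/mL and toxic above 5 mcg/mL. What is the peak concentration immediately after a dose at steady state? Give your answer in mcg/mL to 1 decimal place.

2.3 mcg/mL

τ/t½ = 14/10 ≈ 1.4, so fraction remaining f = (1/2)^(14/10) ≈ 0.3789.
Accumulation ratio R = 1/(1 − f) ≈ 1/0.6211 ≈ 1.6100.
Each bolus raises the concentration by D/Vd = 391/268 ≈ 1.459 mcg/mL.
Steady-state peak Cmax,ss = C₀·R ≈ 1.459 × 1.6100 ≈ 2.349 mcg/mL.
Peak 2.3 mcg/mL vs MTC 5 mcg/mL: below toxic threshold.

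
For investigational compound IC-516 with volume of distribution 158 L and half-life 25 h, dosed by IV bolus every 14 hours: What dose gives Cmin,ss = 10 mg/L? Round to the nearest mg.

749 mg

τ/t½ = 14/25 ≈ 0.56, so f = (1/2)^(14/25) ≈ 0.678302.
Cmin,ss = (D/Vd)·f/(1−f), so D = Cmin,ss·Vd·(1−f)/f.
D = 10 × 158 × (1−f)/f ≈ 10 × 158 × 0.47427 ≈ 749.35 mg.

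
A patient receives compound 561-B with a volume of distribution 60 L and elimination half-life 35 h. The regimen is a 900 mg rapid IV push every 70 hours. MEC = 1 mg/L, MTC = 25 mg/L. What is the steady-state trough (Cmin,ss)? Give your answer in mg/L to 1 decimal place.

τ = 70 h = 2 half-lives, so f = (1/2)^2 = 0.25.
Accumulation ratio R = 1/(1 − f) = 1/0.75 = 4/3.
Single-dose peak C₀ = D/Vd = 900/60 = 15 mg/L.
Steady-state peak Cmax,ss = C₀·R = 15 × 4/3 ≈ 20.000 mg/L.
Steady-state trough Cmin,ss = Cmax,ss·f ≈ 20.000 × 0.25 ≈ 5.000 mg/L.
Trough 5.0 mg/L vs MEC 1 mg/L: adequate.

5.0 mg/L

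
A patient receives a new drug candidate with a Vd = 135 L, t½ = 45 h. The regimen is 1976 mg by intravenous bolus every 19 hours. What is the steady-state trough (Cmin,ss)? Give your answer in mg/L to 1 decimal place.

k = ln2/t½ = ln2/45 ≈ 0.015403 h⁻¹; fraction remaining f = e^(−kτ) = e^(−0.015403×19) ≈ 0.7463.
Accumulation ratio R = 1/(1 − f) ≈ 1/0.2537 ≈ 3.9417.
Single-dose peak C₀ = D/Vd = 1976/135 ≈ 14.637 mg/L.
Steady-state peak Cmax,ss = C₀·R ≈ 14.637 × 3.9417 ≈ 57.695 mg/L.
Steady-state trough Cmin,ss = Cmax,ss·f ≈ 57.695 × 0.7463 ≈ 43.058 mg/L.

43.1 mg/L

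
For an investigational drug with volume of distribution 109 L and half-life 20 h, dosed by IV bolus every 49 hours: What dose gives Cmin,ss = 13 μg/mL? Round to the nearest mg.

τ/t½ = 49/20 ≈ 2.45, so f = (1/2)^(49/20) ≈ 0.183011.
Cmin,ss = (D/Vd)·f/(1−f), so D = Cmin,ss·Vd·(1−f)/f.
D = 13 × 109 × (1−f)/f ≈ 13 × 109 × 4.46415 ≈ 6325.70 mg.

6326 mg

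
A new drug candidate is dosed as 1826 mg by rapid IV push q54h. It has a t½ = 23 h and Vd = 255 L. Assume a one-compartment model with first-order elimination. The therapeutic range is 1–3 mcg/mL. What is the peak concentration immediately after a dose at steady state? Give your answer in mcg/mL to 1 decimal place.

Over one 54-h interval, 54/23 ≈ 2.3478 half-lives elapse, leaving f ≈ 0.1964 of each dose.
Accumulation ratio R = 1/(1 − f) ≈ 1/0.8036 ≈ 1.2444.
Each bolus raises the concentration by D/Vd = 1826/255 ≈ 7.161 mcg/mL.
Cmax,ss = C₀/(1 − f) ≈ 7.161/0.8036 ≈ 8.911 mcg/mL.
Peak 8.9 mcg/mL vs MTC 3 mcg/mL: exceeds toxic threshold.

8.9 mcg/mL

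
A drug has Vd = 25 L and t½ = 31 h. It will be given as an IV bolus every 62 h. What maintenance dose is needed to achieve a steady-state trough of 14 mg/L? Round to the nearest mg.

τ/t½ = 62/31 ≈ 2, so f = (1/2)^(62/31) ≈ 0.250000.
Cmin,ss = (D/Vd)·f/(1−f), so D = Cmin,ss·Vd·(1−f)/f.
D = 14 × 25 × (1−f)/f ≈ 14 × 25 × 3.00000 ≈ 1050.00 mg.

1050 mg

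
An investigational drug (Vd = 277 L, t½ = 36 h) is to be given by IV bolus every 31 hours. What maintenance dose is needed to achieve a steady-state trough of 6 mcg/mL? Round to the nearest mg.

τ/t½ = 31/36 ≈ 0.86111, so f = (1/2)^(31/36) ≈ 0.550528.
Cmin,ss = (D/Vd)·f/(1−f), so D = Cmin,ss·Vd·(1−f)/f.
D = 6 × 277 × (1−f)/f ≈ 6 × 277 × 0.81644 ≈ 1356.92 mg.

1357 mg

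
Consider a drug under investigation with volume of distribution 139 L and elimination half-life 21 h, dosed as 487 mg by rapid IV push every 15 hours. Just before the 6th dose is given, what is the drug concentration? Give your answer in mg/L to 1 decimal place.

f = (1/2)^(τ/t½) = (1/2)^(15/21) ≈ 0.6095.
C₀ = D/Vd = 487/139 ≈ 3.504 mg/L.
Before the 6th dose, 5 doses have been given. Superposition: Cmin = C₀·(f + f² + … + f^5).
≈ 3.504 × (0.6095 + 0.3715 + 0.2264 + 0.1380 + 0.0841) ≈ 3.504 × 1.4295 ≈ 5.009 mg/L.

5.0 mg/L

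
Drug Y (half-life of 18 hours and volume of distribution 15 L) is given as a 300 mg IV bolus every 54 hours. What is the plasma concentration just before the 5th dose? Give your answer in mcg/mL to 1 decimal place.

2.9 mcg/mL

f = (1/2)^(τ/t½) = (1/2)^(54/18) ≈ 0.1250.
C₀ = D/Vd = 300/15 ≈ 20.000 mcg/mL.
Before the 5th dose, 4 doses have been given. Superposition: Cmin = C₀·(f + f² + … + f^4).
≈ 20.000 × (0.1250 + 0.0156 + 0.0020 + 0.0002) ≈ 20.000 × 0.1428 ≈ 2.856 mcg/mL.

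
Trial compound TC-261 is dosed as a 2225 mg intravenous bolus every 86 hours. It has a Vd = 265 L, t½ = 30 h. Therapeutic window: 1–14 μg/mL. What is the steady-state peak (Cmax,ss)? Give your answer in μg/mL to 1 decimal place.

9.7 μg/mL

τ/t½ = 86/30 ≈ 2.8667, so fraction remaining f = (1/2)^(86/30) ≈ 0.1371.
Accumulation ratio R = 1/(1 − f) ≈ 1/0.8629 ≈ 1.1589.
Single-dose peak C₀ = D/Vd = 2225/265 ≈ 8.396 μg/mL.
Cmax,ss = C₀/(1 − f) ≈ 8.396/0.8629 ≈ 9.730 μg/mL.
Peak 9.7 μg/mL vs MTC 14 μg/mL: below toxic threshold.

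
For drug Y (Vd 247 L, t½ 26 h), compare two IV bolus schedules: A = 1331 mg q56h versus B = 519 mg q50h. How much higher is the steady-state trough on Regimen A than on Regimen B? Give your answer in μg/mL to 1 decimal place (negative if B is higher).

0.8 μg/mL

Regimen A: f = (1/2)^(56/26) ≈ 0.2247; Cmin,ss = (1331/247)·f/(1−f) ≈ 1.562 μg/mL.
Regimen B: f = (1/2)^(50/26) ≈ 0.2637; Cmin,ss = (519/247)·f/(1−f) ≈ 0.753 μg/mL.
Difference ≈ 1.562 − 0.753 ≈ 0.809 μg/mL.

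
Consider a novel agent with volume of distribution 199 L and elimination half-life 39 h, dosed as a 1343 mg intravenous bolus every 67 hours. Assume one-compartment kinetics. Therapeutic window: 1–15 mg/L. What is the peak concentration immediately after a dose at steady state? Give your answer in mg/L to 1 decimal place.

τ/t½ = 67/39 ≈ 1.7179, so fraction remaining f = (1/2)^(67/39) ≈ 0.3040.
Accumulation ratio R = 1/(1 − f) ≈ 1/0.6960 ≈ 1.4368.
Single-dose peak C₀ = D/Vd = 1343/199 ≈ 6.749 mg/L.
Steady-state peak Cmax,ss = C₀·R ≈ 6.749 × 1.4368 ≈ 9.697 mg/L.
Peak 9.7 mg/L vs MTC 15 mg/L: below toxic threshold.

9.7 mg/L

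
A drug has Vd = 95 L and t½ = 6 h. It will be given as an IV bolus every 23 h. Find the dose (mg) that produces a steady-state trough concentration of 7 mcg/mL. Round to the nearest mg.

8814 mg

τ/t½ = 23/6 ≈ 3.8333, so f = (1/2)^(23/6) ≈ 0.070154.
Cmin,ss = (D/Vd)·f/(1−f), so D = Cmin,ss·Vd·(1−f)/f.
D = 7 × 95 × (1−f)/f ≈ 7 × 95 × 13.25435 ≈ 8814.14 mg.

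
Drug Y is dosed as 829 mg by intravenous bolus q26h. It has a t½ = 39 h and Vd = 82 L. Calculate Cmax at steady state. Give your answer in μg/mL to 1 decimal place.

τ/t½ = 26/39 ≈ 0.66667, so fraction remaining f = (1/2)^(26/39) ≈ 0.6300.
Accumulation ratio R = 1/(1 − f) ≈ 1/0.3700 ≈ 2.7027.
Single-dose peak C₀ = D/Vd = 829/82 ≈ 10.110 μg/mL.
Cmax,ss = C₀/(1 − f) ≈ 10.110/0.3700 ≈ 27.324 μg/mL.

27.3 μg/mL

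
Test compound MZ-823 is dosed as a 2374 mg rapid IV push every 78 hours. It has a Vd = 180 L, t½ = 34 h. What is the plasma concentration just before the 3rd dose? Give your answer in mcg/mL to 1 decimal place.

3.2 mcg/mL

f = (1/2)^(τ/t½) = (1/2)^(78/34) ≈ 0.2039.
C₀ = D/Vd = 2374/180 ≈ 13.189 mcg/mL.
Before the 3rd dose, 2 doses have been given. Superposition: Cmin = C₀·(f + f²).
≈ 13.189 × (0.2039 + 0.0416) ≈ 13.189 × 0.2455 ≈ 3.238 mcg/mL.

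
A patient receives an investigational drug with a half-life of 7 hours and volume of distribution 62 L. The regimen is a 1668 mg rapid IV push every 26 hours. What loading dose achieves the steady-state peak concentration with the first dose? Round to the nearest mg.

1806 mg

f = (1/2)^(26/7) ≈ 0.076188; accumulation ratio R = 1/(1−f) ≈ 1.08247.
Loading dose to hit Cmax,ss on first dose: D_load = D_maint·R ≈ 1668 × 1.08247 ≈ 1805.56 mg.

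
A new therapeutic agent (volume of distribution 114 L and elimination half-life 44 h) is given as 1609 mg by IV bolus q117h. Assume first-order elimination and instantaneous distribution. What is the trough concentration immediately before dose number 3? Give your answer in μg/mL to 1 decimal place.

2.6 μg/mL

f = (1/2)^(τ/t½) = (1/2)^(117/44) ≈ 0.1583.
C₀ = D/Vd = 1609/114 ≈ 14.114 μg/mL.
Before the 3rd dose, 2 doses have been given. Superposition: Cmin = C₀·(f + f²).
≈ 14.114 × (0.1583 + 0.0251) ≈ 14.114 × 0.1834 ≈ 2.589 μg/mL.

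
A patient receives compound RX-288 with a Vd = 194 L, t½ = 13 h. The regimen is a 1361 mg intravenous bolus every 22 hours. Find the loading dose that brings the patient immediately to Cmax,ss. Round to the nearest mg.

f = (1/2)^(22/13) ≈ 0.309432; accumulation ratio R = 1/(1−f) ≈ 1.44808.
Loading dose to hit Cmax,ss on first dose: D_load = D_maint·R ≈ 1361 × 1.44808 ≈ 1970.84 mg.

1971 mg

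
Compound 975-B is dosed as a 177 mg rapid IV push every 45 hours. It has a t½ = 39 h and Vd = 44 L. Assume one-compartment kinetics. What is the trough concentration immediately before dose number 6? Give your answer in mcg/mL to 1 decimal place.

3.2 mcg/mL

f = (1/2)^(τ/t½) = (1/2)^(45/39) ≈ 0.4494.
C₀ = D/Vd = 177/44 ≈ 4.023 mcg/mL.
Before the 6th dose, 5 doses have been given. Superposition: Cmin = C₀·(f + f² + … + f^5).
≈ 4.023 × (0.4494 + 0.2020 + 0.0908 + 0.0408 + 0.0183) ≈ 4.023 × 0.8013 ≈ 3.224 mcg/mL.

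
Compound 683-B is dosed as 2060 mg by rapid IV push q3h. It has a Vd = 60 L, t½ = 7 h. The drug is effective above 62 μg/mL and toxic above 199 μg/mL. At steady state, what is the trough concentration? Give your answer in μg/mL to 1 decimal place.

99.3 μg/mL

Over one 3-h interval, 3/7 ≈ 0.42857 half-lives elapse, leaving f ≈ 0.7430 of each dose.
Single-dose peak C₀ = D/Vd = 2060/60 ≈ 34.333 μg/mL.
Steady-state trough Cmin,ss = C₀·f/(1−f) ≈ 34.333 × 0.7430/0.2570 ≈ 99.258 μg/mL.
Trough 99.3 μg/mL vs MEC 62 μg/mL: adequate.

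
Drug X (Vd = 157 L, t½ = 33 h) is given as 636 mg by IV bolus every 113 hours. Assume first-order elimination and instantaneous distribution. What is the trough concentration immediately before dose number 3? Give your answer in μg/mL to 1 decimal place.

0.4 μg/mL

f = (1/2)^(τ/t½) = (1/2)^(113/33) ≈ 0.0932.
C₀ = D/Vd = 636/157 ≈ 4.051 μg/mL.
Before the 3rd dose, 2 doses have been given. Superposition: Cmin = C₀·(f + f²).
≈ 4.051 × (0.0932 + 0.0087) ≈ 4.051 × 0.1019 ≈ 0.413 μg/mL.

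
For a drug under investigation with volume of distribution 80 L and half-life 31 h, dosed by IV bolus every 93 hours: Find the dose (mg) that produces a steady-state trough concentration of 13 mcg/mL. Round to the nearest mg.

7280 mg

τ/t½ = 93/31 ≈ 3, so f = (1/2)^(93/31) ≈ 0.125000.
Cmin,ss = (D/Vd)·f/(1−f), so D = Cmin,ss·Vd·(1−f)/f.
D = 13 × 80 × (1−f)/f ≈ 13 × 80 × 7.00000 ≈ 7280.00 mg.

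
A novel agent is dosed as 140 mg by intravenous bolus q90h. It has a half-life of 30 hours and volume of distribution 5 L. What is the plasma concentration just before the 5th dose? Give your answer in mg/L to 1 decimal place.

f = (1/2)^(τ/t½) = (1/2)^(90/30) ≈ 0.1250.
C₀ = D/Vd = 140/5 ≈ 28.000 mg/L.
Before the 5th dose, 4 doses have been given. Superposition: Cmin = C₀·(f + f² + … + f^4).
≈ 28.000 × (0.1250 + 0.0156 + 0.0020 + 0.0002) ≈ 28.000 × 0.1428 ≈ 3.998 mg/L.

4.0 mg/L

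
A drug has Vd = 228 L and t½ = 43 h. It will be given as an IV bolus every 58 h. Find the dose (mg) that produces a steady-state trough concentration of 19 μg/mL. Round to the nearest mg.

τ/t½ = 58/43 ≈ 1.3488, so f = (1/2)^(58/43) ≈ 0.392608.
Cmin,ss = (D/Vd)·f/(1−f), so D = Cmin,ss·Vd·(1−f)/f.
D = 19 × 228 × (1−f)/f ≈ 19 × 228 × 1.54707 ≈ 6701.91 mg.

6702 mg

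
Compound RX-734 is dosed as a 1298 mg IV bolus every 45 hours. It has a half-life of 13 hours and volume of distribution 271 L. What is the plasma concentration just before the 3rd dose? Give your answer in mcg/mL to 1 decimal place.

0.5 mcg/mL

f = (1/2)^(τ/t½) = (1/2)^(45/13) ≈ 0.0908.
C₀ = D/Vd = 1298/271 ≈ 4.790 mcg/mL.
Before the 3rd dose, 2 doses have been given. Superposition: Cmin = C₀·(f + f²).
≈ 4.790 × (0.0908 + 0.0082) ≈ 4.790 × 0.0990 ≈ 0.474 mcg/mL.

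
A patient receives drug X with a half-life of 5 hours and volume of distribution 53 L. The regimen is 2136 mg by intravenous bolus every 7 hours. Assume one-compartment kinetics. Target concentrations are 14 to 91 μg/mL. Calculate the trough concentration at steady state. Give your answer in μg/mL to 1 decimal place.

24.6 μg/mL

τ/t½ = 7/5 ≈ 1.4, so fraction remaining f = (1/2)^(7/5) ≈ 0.3789.
Single-dose peak C₀ = D/Vd = 2136/53 ≈ 40.302 μg/mL.
Steady-state trough Cmin,ss = C₀·f/(1−f) ≈ 40.302 × 0.3789/0.6211 ≈ 24.586 μg/mL.
Trough 24.6 μg/mL vs MEC 14 μg/mL: adequate.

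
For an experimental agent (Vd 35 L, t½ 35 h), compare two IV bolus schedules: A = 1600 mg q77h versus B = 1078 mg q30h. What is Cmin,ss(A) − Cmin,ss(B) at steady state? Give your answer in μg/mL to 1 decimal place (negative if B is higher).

-25.2 μg/mL

Regimen A: f = (1/2)^(77/35) ≈ 0.2176; Cmin,ss = (1600/35)·f/(1−f) ≈ 12.714 μg/mL.
Regimen B: f = (1/2)^(30/35) ≈ 0.5520; Cmin,ss = (1078/35)·f/(1−f) ≈ 37.950 μg/mL.
Difference ≈ 12.714 − 37.950 ≈ -25.236 μg/mL.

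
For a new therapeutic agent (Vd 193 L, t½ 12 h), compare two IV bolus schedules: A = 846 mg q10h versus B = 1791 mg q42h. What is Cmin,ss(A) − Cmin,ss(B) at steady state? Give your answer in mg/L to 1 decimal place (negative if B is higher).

4.7 mg/L

Regimen A: f = (1/2)^(10/12) ≈ 0.5612; Cmin,ss = (846/193)·f/(1−f) ≈ 5.606 mg/L.
Regimen B: f = (1/2)^(42/12) ≈ 0.0884; Cmin,ss = (1791/193)·f/(1−f) ≈ 0.900 mg/L.
Difference ≈ 5.606 − 0.900 ≈ 4.706 mg/L.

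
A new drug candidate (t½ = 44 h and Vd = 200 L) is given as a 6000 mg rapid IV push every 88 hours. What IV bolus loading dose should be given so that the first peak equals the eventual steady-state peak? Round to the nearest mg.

f = (1/2)^(88/44) ≈ 0.250000; accumulation ratio R = 1/(1−f) ≈ 1.33333.
Loading dose to hit Cmax,ss on first dose: D_load = D_maint·R ≈ 6000 × 1.33333 ≈ 7999.98 mg.

8000 mg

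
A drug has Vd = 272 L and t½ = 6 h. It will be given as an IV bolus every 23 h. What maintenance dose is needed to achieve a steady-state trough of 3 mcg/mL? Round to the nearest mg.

τ/t½ = 23/6 ≈ 3.8333, so f = (1/2)^(23/6) ≈ 0.070154.
Cmin,ss = (D/Vd)·f/(1−f), so D = Cmin,ss·Vd·(1−f)/f.
D = 3 × 272 × (1−f)/f ≈ 3 × 272 × 13.25435 ≈ 10815.55 mg.

10816 mg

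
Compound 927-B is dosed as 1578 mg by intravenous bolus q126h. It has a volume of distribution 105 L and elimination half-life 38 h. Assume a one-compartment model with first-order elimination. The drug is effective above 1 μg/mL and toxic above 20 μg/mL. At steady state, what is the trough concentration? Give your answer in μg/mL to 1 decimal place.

1.7 μg/mL

τ/t½ = 126/38 ≈ 3.3158, so fraction remaining f = (1/2)^(126/38) ≈ 0.1004.
At steady state, accumulation factor R = 1/(1 − e^(−kτ)) ≈ 1.1116.
Single-dose peak C₀ = D/Vd = 1578/105 ≈ 15.029 μg/mL.
Steady-state peak Cmax,ss = C₀·R ≈ 15.029 × 1.1116 ≈ 16.706 μg/mL.
Steady-state trough Cmin,ss = Cmax,ss·f ≈ 16.706 × 0.1004 ≈ 1.677 μg/mL.
Trough 1.7 μg/mL vs MEC 1 μg/mL: adequate.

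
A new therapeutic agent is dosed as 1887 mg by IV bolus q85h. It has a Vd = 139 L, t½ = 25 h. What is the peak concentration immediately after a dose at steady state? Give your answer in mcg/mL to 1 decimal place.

k = ln2/t½ = ln2/25 ≈ 0.027726 h⁻¹; fraction remaining f = e^(−kτ) = e^(−0.027726×85) ≈ 0.0947.
At steady state, accumulation factor R = 1/(1 − e^(−kτ)) ≈ 1.1046.
Each bolus raises the concentration by D/Vd = 1887/139 ≈ 13.576 mcg/mL.
Steady-state peak Cmax,ss = C₀·R ≈ 13.576 × 1.1046 ≈ 14.996 mcg/mL.

15.0 mcg/mL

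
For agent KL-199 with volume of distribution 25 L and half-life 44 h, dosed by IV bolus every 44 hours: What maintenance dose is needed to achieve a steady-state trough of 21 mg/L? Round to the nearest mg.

525 mg

τ/t½ = 44/44 ≈ 1, so f = (1/2)^(44/44) ≈ 0.500000.
Cmin,ss = (D/Vd)·f/(1−f), so D = Cmin,ss·Vd·(1−f)/f.
D = 21 × 25 × (1−f)/f ≈ 21 × 25 × 1.00000 ≈ 525.00 mg.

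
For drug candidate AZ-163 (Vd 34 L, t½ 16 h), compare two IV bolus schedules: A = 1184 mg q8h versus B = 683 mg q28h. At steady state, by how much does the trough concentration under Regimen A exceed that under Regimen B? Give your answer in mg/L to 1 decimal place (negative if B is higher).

Regimen A: f = (1/2)^(8/16) ≈ 0.7071; Cmin,ss = (1184/34)·f/(1−f) ≈ 84.069 mg/L.
Regimen B: f = (1/2)^(28/16) ≈ 0.2973; Cmin,ss = (683/34)·f/(1−f) ≈ 8.499 mg/L.
Difference ≈ 84.069 − 8.499 ≈ 75.570 mg/L.

75.6 mg/L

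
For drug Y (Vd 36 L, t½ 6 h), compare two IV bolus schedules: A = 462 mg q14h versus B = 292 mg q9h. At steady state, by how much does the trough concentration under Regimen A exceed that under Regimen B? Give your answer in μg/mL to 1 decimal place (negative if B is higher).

-1.3 μg/mL

Regimen A: f = (1/2)^(14/6) ≈ 0.1984; Cmin,ss = (462/36)·f/(1−f) ≈ 3.176 μg/mL.
Regimen B: f = (1/2)^(9/6) ≈ 0.3536; Cmin,ss = (292/36)·f/(1−f) ≈ 4.437 μg/mL.
Difference ≈ 3.176 − 4.437 ≈ -1.261 μg/mL.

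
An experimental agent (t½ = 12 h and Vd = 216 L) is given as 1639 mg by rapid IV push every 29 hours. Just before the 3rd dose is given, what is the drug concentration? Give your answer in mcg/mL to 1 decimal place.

1.7 mcg/mL

f = (1/2)^(τ/t½) = (1/2)^(29/12) ≈ 0.1873.
C₀ = D/Vd = 1639/216 ≈ 7.588 mcg/mL.
Before the 3rd dose, 2 doses have been given. Superposition: Cmin = C₀·(f + f²).
≈ 7.588 × (0.1873 + 0.0351) ≈ 7.588 × 0.2224 ≈ 1.688 mcg/mL.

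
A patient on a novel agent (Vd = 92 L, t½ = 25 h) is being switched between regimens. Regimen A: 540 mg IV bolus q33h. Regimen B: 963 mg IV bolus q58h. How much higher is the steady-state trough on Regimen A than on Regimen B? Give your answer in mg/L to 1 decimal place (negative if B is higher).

Regimen A: f = (1/2)^(33/25) ≈ 0.4005; Cmin,ss = (540/92)·f/(1−f) ≈ 3.921 mg/L.
Regimen B: f = (1/2)^(58/25) ≈ 0.2003; Cmin,ss = (963/92)·f/(1−f) ≈ 2.622 mg/L.
Difference ≈ 3.921 − 2.622 ≈ 1.299 mg/L.

1.3 mg/L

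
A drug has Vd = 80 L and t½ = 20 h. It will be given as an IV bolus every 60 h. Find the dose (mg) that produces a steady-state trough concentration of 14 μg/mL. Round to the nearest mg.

7840 mg

τ/t½ = 60/20 ≈ 3, so f = (1/2)^(60/20) ≈ 0.125000.
Cmin,ss = (D/Vd)·f/(1−f), so D = Cmin,ss·Vd·(1−f)/f.
D = 14 × 80 × (1−f)/f ≈ 14 × 80 × 7.00000 ≈ 7840.00 mg.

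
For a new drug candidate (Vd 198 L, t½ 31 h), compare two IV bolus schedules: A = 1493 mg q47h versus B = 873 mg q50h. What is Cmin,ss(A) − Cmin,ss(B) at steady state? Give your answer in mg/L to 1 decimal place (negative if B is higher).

1.9 mg/L

Regimen A: f = (1/2)^(47/31) ≈ 0.3496; Cmin,ss = (1493/198)·f/(1−f) ≈ 4.053 mg/L.
Regimen B: f = (1/2)^(50/31) ≈ 0.3269; Cmin,ss = (873/198)·f/(1−f) ≈ 2.141 mg/L.
Difference ≈ 4.053 − 2.141 ≈ 1.912 mg/L.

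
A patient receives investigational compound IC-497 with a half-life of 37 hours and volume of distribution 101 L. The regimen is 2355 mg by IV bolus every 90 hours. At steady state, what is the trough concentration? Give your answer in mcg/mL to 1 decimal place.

Over one 90-h interval, 90/37 ≈ 2.4324 half-lives elapse, leaving f ≈ 0.1853 of each dose.
Single-dose peak C₀ = D/Vd = 2355/101 ≈ 23.317 mcg/mL.
Steady-state trough Cmin,ss = C₀·f/(1−f) ≈ 23.317 × 0.1853/0.8147 ≈ 5.303 mcg/mL.

5.3 mcg/mL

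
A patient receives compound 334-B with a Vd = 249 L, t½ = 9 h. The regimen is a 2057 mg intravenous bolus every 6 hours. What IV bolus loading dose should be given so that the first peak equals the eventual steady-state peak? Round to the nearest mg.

5559 mg

f = (1/2)^(6/9) ≈ 0.629961; accumulation ratio R = 1/(1−f) ≈ 2.70242.
Loading dose to hit Cmax,ss on first dose: D_load = D_maint·R ≈ 2057 × 2.70242 ≈ 5558.88 mg.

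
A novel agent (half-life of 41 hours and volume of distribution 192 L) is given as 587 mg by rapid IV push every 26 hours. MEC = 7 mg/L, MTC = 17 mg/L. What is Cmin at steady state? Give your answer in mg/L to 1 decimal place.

τ/t½ = 26/41 ≈ 0.63415, so fraction remaining f = (1/2)^(26/41) ≈ 0.6443.
Single-dose peak C₀ = D/Vd = 587/192 ≈ 3.057 mg/L.
Steady-state trough Cmin,ss = C₀·f/(1−f) ≈ 3.057 × 0.6443/0.3557 ≈ 5.537 mg/L.
Trough 5.5 mg/L vs MEC 7 mg/L: subtherapeutic.

5.5 mg/L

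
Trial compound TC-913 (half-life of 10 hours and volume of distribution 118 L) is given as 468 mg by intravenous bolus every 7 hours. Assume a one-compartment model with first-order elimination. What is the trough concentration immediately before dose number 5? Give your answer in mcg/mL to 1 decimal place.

5.4 mcg/mL

f = (1/2)^(τ/t½) = (1/2)^(7/10) ≈ 0.6156.
C₀ = D/Vd = 468/118 ≈ 3.966 mcg/mL.
Before the 5th dose, 4 doses have been given. Superposition: Cmin = C₀·(f + f² + … + f^4).
≈ 3.966 × (0.6156 + 0.3790 + 0.2333 + 0.1436) ≈ 3.966 × 1.3715 ≈ 5.439 mcg/mL.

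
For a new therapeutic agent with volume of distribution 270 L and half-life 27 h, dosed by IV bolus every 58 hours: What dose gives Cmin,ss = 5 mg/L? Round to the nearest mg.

4634 mg

τ/t½ = 58/27 ≈ 2.1481, so f = (1/2)^(58/27) ≈ 0.225602.
Cmin,ss = (D/Vd)·f/(1−f), so D = Cmin,ss·Vd·(1−f)/f.
D = 5 × 270 × (1−f)/f ≈ 5 × 270 × 3.43258 ≈ 4633.98 mg.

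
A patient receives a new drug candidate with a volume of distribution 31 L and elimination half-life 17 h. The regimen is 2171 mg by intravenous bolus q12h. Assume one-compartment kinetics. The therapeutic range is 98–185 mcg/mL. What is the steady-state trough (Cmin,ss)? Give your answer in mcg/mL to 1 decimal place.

111.0 mcg/mL

τ/t½ = 12/17 ≈ 0.70588, so fraction remaining f = (1/2)^(12/17) ≈ 0.6131.
Each bolus raises the concentration by D/Vd = 2171/31 ≈ 70.032 mcg/mL.
Steady-state trough Cmin,ss = C₀·f/(1−f) ≈ 70.032 × 0.6131/0.3869 ≈ 110.976 mcg/mL.
Trough 111.0 mcg/mL vs MEC 98 mcg/mL: adequate.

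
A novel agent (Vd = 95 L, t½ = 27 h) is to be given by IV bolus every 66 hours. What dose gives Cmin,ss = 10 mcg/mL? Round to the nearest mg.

τ/t½ = 66/27 ≈ 2.4444, so f = (1/2)^(66/27) ≈ 0.183717.
Cmin,ss = (D/Vd)·f/(1−f), so D = Cmin,ss·Vd·(1−f)/f.
D = 10 × 95 × (1−f)/f ≈ 10 × 95 × 4.44315 ≈ 4220.99 mg.

4221 mg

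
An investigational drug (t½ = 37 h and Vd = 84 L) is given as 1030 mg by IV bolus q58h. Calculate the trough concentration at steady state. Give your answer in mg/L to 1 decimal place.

6.2 mg/L

k = ln2/t½ = ln2/37 ≈ 0.018734 h⁻¹; fraction remaining f = e^(−kτ) = e^(−0.018734×58) ≈ 0.3374.
At steady state, accumulation factor R = 1/(1 − e^(−kτ)) ≈ 1.5092.
Each bolus raises the concentration by D/Vd = 1030/84 ≈ 12.262 mg/L.
Cmax,ss = C₀/(1 − f) ≈ 12.262/0.6626 ≈ 18.506 mg/L.
Steady-state trough Cmin,ss = Cmax,ss·f ≈ 18.506 × 0.3374 ≈ 6.244 mg/L.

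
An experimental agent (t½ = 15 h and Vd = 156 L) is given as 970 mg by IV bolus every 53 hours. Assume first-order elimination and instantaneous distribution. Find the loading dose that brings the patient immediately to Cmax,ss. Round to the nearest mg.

f = (1/2)^(53/15) ≈ 0.086370; accumulation ratio R = 1/(1−f) ≈ 1.09453.
Loading dose to hit Cmax,ss on first dose: D_load = D_maint·R ≈ 970 × 1.09453 ≈ 1061.69 mg.

1062 mg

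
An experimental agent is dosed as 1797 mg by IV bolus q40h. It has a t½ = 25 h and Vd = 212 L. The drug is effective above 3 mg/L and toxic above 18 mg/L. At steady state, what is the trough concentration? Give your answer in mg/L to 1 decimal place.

Over one 40-h interval, 40/25 ≈ 1.6 half-lives elapse, leaving f ≈ 0.3299 of each dose.
Single-dose peak C₀ = D/Vd = 1797/212 ≈ 8.476 mg/L.
Steady-state trough Cmin,ss = C₀·f/(1−f) ≈ 8.476 × 0.3299/0.6701 ≈ 4.173 mg/L.
Trough 4.2 mg/L vs MEC 3 mg/L: adequate.

4.2 mg/L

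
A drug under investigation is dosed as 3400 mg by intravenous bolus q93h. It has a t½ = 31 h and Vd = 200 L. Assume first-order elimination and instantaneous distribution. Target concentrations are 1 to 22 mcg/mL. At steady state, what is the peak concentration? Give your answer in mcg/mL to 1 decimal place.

19.4 mcg/mL

τ = 93 h = 3 half-lives, so f = (1/2)^3 = 0.125.
Accumulation ratio R = 1/(1 − f) = 1/0.875 = 8/7.
Single-dose peak C₀ = D/Vd = 3400/200 = 17 mcg/mL.
Steady-state peak Cmax,ss = C₀·R = 17 × 8/7 ≈ 19.429 mcg/mL.
Peak 19.4 mcg/mL vs MTC 22 mcg/mL: below toxic threshold.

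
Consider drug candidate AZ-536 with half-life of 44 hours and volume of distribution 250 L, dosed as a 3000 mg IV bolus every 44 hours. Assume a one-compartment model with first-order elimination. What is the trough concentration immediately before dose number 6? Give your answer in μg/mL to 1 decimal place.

f = (1/2)^(τ/t½) = (1/2)^(44/44) ≈ 0.5000.
C₀ = D/Vd = 3000/250 ≈ 12.000 μg/mL.
Before the 6th dose, 5 doses have been given. Superposition: Cmin = C₀·(f + f² + … + f^5).
≈ 12.000 × (0.5000 + 0.2500 + 0.1250 + 0.0625 + 0.0313) ≈ 12.000 × 0.9688 ≈ 11.626 μg/mL.

11.6 μg/mL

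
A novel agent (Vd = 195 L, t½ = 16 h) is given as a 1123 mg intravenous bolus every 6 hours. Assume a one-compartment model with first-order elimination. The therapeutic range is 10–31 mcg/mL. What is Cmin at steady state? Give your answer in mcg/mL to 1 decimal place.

τ/t½ = 6/16 ≈ 0.375, so fraction remaining f = (1/2)^(6/16) ≈ 0.7711.
Accumulation ratio R = 1/(1 − f) ≈ 1/0.2289 ≈ 4.3687.
Single-dose peak C₀ = D/Vd = 1123/195 ≈ 5.759 mcg/mL.
Cmax,ss = C₀/(1 − f) ≈ 5.759/0.2289 ≈ 25.159 mcg/mL.
One interval later, Cmin,ss = Cmax,ss·e^(−kτ) ≈ 25.159 × 0.7711 ≈ 19.400 mcg/mL.
Trough 19.4 mcg/mL vs MEC 10 mcg/mL: adequate.

19.4 mcg/mL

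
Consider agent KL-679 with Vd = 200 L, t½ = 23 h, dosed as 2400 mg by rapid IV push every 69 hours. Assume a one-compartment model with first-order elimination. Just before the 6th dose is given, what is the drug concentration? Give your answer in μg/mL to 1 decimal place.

1.7 μg/mL

f = (1/2)^(τ/t½) = (1/2)^(69/23) ≈ 0.1250.
C₀ = D/Vd = 2400/200 ≈ 12.000 μg/mL.
Before the 6th dose, 5 doses have been given. Superposition: Cmin = C₀·(f + f² + … + f^5).
≈ 12.000 × (0.1250 + 0.0156 + 0.0020 + 0.0002 + 0.0000) ≈ 12.000 × 0.1428 ≈ 1.714 μg/mL.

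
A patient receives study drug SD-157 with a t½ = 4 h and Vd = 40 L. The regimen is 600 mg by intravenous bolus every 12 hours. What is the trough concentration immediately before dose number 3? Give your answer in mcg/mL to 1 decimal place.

2.1 mcg/mL

f = (1/2)^(τ/t½) = (1/2)^(12/4) ≈ 0.1250.
C₀ = D/Vd = 600/40 ≈ 15.000 mcg/mL.
Before the 3rd dose, 2 doses have been given. Superposition: Cmin = C₀·(f + f²).
≈ 15.000 × (0.1250 + 0.0156) ≈ 15.000 × 0.1406 ≈ 2.109 mcg/mL.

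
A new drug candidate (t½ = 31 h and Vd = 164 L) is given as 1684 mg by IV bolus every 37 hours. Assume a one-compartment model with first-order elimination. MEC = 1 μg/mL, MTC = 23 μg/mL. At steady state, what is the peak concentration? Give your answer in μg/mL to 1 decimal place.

Over one 37-h interval, 37/31 ≈ 1.1935 half-lives elapse, leaving f ≈ 0.4372 of each dose.
Accumulation ratio R = 1/(1 − f) ≈ 1/0.5628 ≈ 1.7768.
Single-dose peak C₀ = D/Vd = 1684/164 ≈ 10.268 μg/mL.
Steady-state peak Cmax,ss = C₀·R ≈ 10.268 × 1.7768 ≈ 18.244 μg/mL.
Peak 18.2 μg/mL vs MTC 23 μg/mL: below toxic threshold.

18.2 μg/mL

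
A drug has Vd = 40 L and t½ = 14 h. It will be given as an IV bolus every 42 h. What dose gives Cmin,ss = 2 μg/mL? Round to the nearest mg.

τ/t½ = 42/14 ≈ 3, so f = (1/2)^(42/14) ≈ 0.125000.
Cmin,ss = (D/Vd)·f/(1−f), so D = Cmin,ss·Vd·(1−f)/f.
D = 2 × 40 × (1−f)/f ≈ 2 × 40 × 7.00000 ≈ 560.00 mg.

560 mg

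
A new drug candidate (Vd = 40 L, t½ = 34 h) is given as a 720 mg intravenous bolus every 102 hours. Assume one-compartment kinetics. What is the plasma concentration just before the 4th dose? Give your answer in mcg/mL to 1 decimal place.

f = (1/2)^(τ/t½) = (1/2)^(102/34) ≈ 0.1250.
C₀ = D/Vd = 720/40 ≈ 18.000 mcg/mL.
Before the 4th dose, 3 doses have been given. Superposition: Cmin = C₀·(f + f² + … + f^3).
≈ 18.000 × (0.1250 + 0.0156 + 0.0020) ≈ 18.000 × 0.1426 ≈ 2.567 mcg/mL.

2.6 mcg/mL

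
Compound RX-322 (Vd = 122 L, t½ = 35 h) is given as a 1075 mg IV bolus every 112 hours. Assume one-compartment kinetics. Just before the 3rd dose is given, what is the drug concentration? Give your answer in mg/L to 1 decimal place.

f = (1/2)^(τ/t½) = (1/2)^(112/35) ≈ 0.1088.
C₀ = D/Vd = 1075/122 ≈ 8.811 mg/L.
Before the 3rd dose, 2 doses have been given. Superposition: Cmin = C₀·(f + f²).
≈ 8.811 × (0.1088 + 0.0118) ≈ 8.811 × 0.1206 ≈ 1.063 mg/L.

1.1 mg/L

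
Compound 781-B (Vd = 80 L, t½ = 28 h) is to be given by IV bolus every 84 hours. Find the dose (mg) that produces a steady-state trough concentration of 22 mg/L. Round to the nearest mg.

12320 mg

τ/t½ = 84/28 ≈ 3, so f = (1/2)^(84/28) ≈ 0.125000.
Cmin,ss = (D/Vd)·f/(1−f), so D = Cmin,ss·Vd·(1−f)/f.
D = 22 × 80 × (1−f)/f ≈ 22 × 80 × 7.00000 ≈ 12320.00 mg.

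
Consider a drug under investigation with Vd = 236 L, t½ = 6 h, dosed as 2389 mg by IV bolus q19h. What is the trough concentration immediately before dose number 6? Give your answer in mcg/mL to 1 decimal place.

f = (1/2)^(τ/t½) = (1/2)^(19/6) ≈ 0.1114.
C₀ = D/Vd = 2389/236 ≈ 10.123 mcg/mL.
Before the 6th dose, 5 doses have been given. Superposition: Cmin = C₀·(f + f² + … + f^5).
≈ 10.123 × (0.1114 + 0.0124 + 0.0014 + 0.0002 + 0.0000) ≈ 10.123 × 0.1254 ≈ 1.269 mcg/mL.

1.3 mcg/mL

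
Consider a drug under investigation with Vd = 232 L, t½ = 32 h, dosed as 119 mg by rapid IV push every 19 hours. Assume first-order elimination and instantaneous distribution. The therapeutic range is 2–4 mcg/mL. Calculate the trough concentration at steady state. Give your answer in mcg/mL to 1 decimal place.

τ/t½ = 19/32 ≈ 0.59375, so fraction remaining f = (1/2)^(19/32) ≈ 0.6626.
At steady state, accumulation factor R = 1/(1 − e^(−kτ)) ≈ 2.9638.
Each bolus raises the concentration by D/Vd = 119/232 ≈ 0.513 mcg/mL.
Cmax,ss = C₀/(1 − f) ≈ 0.513/0.3374 ≈ 1.520 mcg/mL.
One interval later, Cmin,ss = Cmax,ss·e^(−kτ) ≈ 1.520 × 0.6626 ≈ 1.007 mcg/mL.
Trough 1.0 mcg/mL vs MEC 2 mcg/mL: subtherapeutic.

1.0 mcg/mL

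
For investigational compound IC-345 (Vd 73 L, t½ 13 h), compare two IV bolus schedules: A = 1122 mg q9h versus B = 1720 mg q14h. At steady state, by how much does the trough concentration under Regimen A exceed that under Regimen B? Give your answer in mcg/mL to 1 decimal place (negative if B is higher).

Regimen A: f = (1/2)^(9/13) ≈ 0.6189; Cmin,ss = (1122/73)·f/(1−f) ≈ 24.960 mcg/mL.
Regimen B: f = (1/2)^(14/13) ≈ 0.4740; Cmin,ss = (1720/73)·f/(1−f) ≈ 21.232 mcg/mL.
Difference ≈ 24.960 − 21.232 ≈ 3.728 mcg/mL.

3.7 mcg/mL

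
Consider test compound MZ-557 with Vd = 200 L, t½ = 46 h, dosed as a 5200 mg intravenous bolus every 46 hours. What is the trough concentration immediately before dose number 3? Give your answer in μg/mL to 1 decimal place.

19.5 μg/mL

f = (1/2)^(τ/t½) = (1/2)^(46/46) ≈ 0.5000.
C₀ = D/Vd = 5200/200 ≈ 26.000 μg/mL.
Before the 3rd dose, 2 doses have been given. Superposition: Cmin = C₀·(f + f²).
≈ 26.000 × (0.5000 + 0.2500) ≈ 26.000 × 0.7500 ≈ 19.500 μg/mL.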